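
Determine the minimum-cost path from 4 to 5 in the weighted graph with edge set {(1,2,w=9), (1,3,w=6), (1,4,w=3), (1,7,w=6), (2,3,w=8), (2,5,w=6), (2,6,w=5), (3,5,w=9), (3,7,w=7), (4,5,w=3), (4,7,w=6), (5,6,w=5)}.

Step 1: Build adjacency list with weights:
  1: 2(w=9), 3(w=6), 4(w=3), 7(w=6)
  2: 1(w=9), 3(w=8), 5(w=6), 6(w=5)
  3: 1(w=6), 2(w=8), 5(w=9), 7(w=7)
  4: 1(w=3), 5(w=3), 7(w=6)
  5: 2(w=6), 3(w=9), 4(w=3), 6(w=5)
  6: 2(w=5), 5(w=5)
  7: 1(w=6), 3(w=7), 4(w=6)

Step 2: Apply Dijkstra's algorithm from vertex 4:
  Visit vertex 4 (distance=0)
    Update dist[1] = 3
    Update dist[5] = 3
    Update dist[7] = 6
  Visit vertex 1 (distance=3)
    Update dist[2] = 12
    Update dist[3] = 9
  Visit vertex 5 (distance=3)
    Update dist[2] = 9
    Update dist[6] = 8

Step 3: Shortest path: 4 -> 5
Total weight: 3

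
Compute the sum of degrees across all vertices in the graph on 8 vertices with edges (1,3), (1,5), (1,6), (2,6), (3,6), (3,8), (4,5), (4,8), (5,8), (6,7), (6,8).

Step 1: Count edges incident to each vertex:
  deg(1) = 3 (neighbors: 3, 5, 6)
  deg(2) = 1 (neighbors: 6)
  deg(3) = 3 (neighbors: 1, 6, 8)
  deg(4) = 2 (neighbors: 5, 8)
  deg(5) = 3 (neighbors: 1, 4, 8)
  deg(6) = 5 (neighbors: 1, 2, 3, 7, 8)
  deg(7) = 1 (neighbors: 6)
  deg(8) = 4 (neighbors: 3, 4, 5, 6)

Step 2: Sum all degrees:
  3 + 1 + 3 + 2 + 3 + 5 + 1 + 4 = 22

Verification: sum of degrees = 2 * |E| = 2 * 11 = 22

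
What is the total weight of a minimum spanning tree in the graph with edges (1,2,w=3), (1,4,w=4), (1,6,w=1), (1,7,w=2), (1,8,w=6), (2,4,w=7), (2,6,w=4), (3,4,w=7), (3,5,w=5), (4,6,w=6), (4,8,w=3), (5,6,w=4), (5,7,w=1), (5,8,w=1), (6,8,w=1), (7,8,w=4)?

Apply Kruskal's algorithm (sort edges by weight, add if no cycle):

Sorted edges by weight:
  (1,6) w=1
  (5,8) w=1
  (5,7) w=1
  (6,8) w=1
  (1,7) w=2
  (1,2) w=3
  (4,8) w=3
  (1,4) w=4
  (2,6) w=4
  (5,6) w=4
  (7,8) w=4
  (3,5) w=5
  (1,8) w=6
  (4,6) w=6
  (2,4) w=7
  (3,4) w=7

Add edge (1,6) w=1 -- no cycle. Running total: 1
Add edge (5,8) w=1 -- no cycle. Running total: 2
Add edge (5,7) w=1 -- no cycle. Running total: 3
Add edge (6,8) w=1 -- no cycle. Running total: 4
Skip edge (1,7) w=2 -- would create cycle
Add edge (1,2) w=3 -- no cycle. Running total: 7
Add edge (4,8) w=3 -- no cycle. Running total: 10
Skip edge (1,4) w=4 -- would create cycle
Skip edge (2,6) w=4 -- would create cycle
Skip edge (5,6) w=4 -- would create cycle
Skip edge (7,8) w=4 -- would create cycle
Add edge (3,5) w=5 -- no cycle. Running total: 15

MST edges: (1,6,w=1), (5,8,w=1), (5,7,w=1), (6,8,w=1), (1,2,w=3), (4,8,w=3), (3,5,w=5)
Total MST weight: 1 + 1 + 1 + 1 + 3 + 3 + 5 = 15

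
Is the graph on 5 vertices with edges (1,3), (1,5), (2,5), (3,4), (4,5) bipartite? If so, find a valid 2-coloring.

Step 1: Attempt 2-coloring using BFS:
  Start at vertex 1, assign color 0
  Color vertex 3 with color 1 (neighbor of 1)
  Color vertex 5 with color 1 (neighbor of 1)
  Color vertex 4 with color 0 (neighbor of 3)
  Color vertex 2 with color 0 (neighbor of 5)

Step 2: 2-coloring succeeded. No conflicts found.
  Set A (color 0): {1, 2, 4}
  Set B (color 1): {3, 5}

The graph is bipartite with partition {1, 2, 4}, {3, 5}.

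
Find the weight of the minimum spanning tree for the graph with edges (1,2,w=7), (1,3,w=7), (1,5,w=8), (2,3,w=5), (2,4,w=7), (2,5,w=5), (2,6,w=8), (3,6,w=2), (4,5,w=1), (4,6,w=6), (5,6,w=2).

Apply Kruskal's algorithm (sort edges by weight, add if no cycle):

Sorted edges by weight:
  (4,5) w=1
  (3,6) w=2
  (5,6) w=2
  (2,3) w=5
  (2,5) w=5
  (4,6) w=6
  (1,2) w=7
  (1,3) w=7
  (2,4) w=7
  (1,5) w=8
  (2,6) w=8

Add edge (4,5) w=1 -- no cycle. Running total: 1
Add edge (3,6) w=2 -- no cycle. Running total: 3
Add edge (5,6) w=2 -- no cycle. Running total: 5
Add edge (2,3) w=5 -- no cycle. Running total: 10
Skip edge (2,5) w=5 -- would create cycle
Skip edge (4,6) w=6 -- would create cycle
Add edge (1,2) w=7 -- no cycle. Running total: 17

MST edges: (4,5,w=1), (3,6,w=2), (5,6,w=2), (2,3,w=5), (1,2,w=7)
Total MST weight: 1 + 2 + 2 + 5 + 7 = 17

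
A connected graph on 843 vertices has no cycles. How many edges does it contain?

A tree on n vertices always has exactly n - 1 edges.
For n = 843: edges = 843 - 1 = 842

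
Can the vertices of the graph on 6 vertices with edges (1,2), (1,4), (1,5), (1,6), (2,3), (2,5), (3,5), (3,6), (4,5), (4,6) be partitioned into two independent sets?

Step 1: Attempt 2-coloring using BFS:
  Start at vertex 1, assign color 0
  Color vertex 2 with color 1 (neighbor of 1)
  Color vertex 4 with color 1 (neighbor of 1)
  Color vertex 5 with color 1 (neighbor of 1)
  Color vertex 6 with color 1 (neighbor of 1)
  Color vertex 3 with color 0 (neighbor of 2)

Step 2: Conflict found! Vertices 2 and 5 are adjacent but have the same color.
This means the graph contains an odd cycle.

The graph is NOT bipartite.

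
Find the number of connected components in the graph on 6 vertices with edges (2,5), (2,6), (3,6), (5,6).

Step 1: Build adjacency list from edges:
  1: (none)
  2: 5, 6
  3: 6
  4: (none)
  5: 2, 6
  6: 2, 3, 5

Step 2: Run BFS/DFS from vertex 1:
  Visited: {1}
  Reached 1 of 6 vertices

Step 3: Only 1 of 6 vertices reached. Graph is disconnected.
Connected components: {1}, {2, 3, 5, 6}, {4}
Number of connected components: 3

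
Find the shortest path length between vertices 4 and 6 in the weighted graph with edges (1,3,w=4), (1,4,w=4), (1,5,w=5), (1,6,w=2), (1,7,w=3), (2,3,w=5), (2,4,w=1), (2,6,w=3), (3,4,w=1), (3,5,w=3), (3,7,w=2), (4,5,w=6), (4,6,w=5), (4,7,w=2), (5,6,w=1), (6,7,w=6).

Step 1: Build adjacency list with weights:
  1: 3(w=4), 4(w=4), 5(w=5), 6(w=2), 7(w=3)
  2: 3(w=5), 4(w=1), 6(w=3)
  3: 1(w=4), 2(w=5), 4(w=1), 5(w=3), 7(w=2)
  4: 1(w=4), 2(w=1), 3(w=1), 5(w=6), 6(w=5), 7(w=2)
  5: 1(w=5), 3(w=3), 4(w=6), 6(w=1)
  6: 1(w=2), 2(w=3), 4(w=5), 5(w=1), 7(w=6)
  7: 1(w=3), 3(w=2), 4(w=2), 6(w=6)

Step 2: Apply Dijkstra's algorithm from vertex 4:
  Visit vertex 4 (distance=0)
    Update dist[1] = 4
    Update dist[2] = 1
    Update dist[3] = 1
    Update dist[5] = 6
    Update dist[6] = 5
    Update dist[7] = 2
  Visit vertex 2 (distance=1)
    Update dist[6] = 4
  Visit vertex 3 (distance=1)
    Update dist[5] = 4
  Visit vertex 7 (distance=2)
  Visit vertex 1 (distance=4)
  Visit vertex 5 (distance=4)
  Visit vertex 6 (distance=4)

Step 3: Shortest path: 4 -> 2 -> 6
Total weight: 1 + 3 = 4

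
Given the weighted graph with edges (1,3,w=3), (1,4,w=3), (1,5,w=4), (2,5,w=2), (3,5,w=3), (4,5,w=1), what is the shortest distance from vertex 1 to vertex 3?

Step 1: Build adjacency list with weights:
  1: 3(w=3), 4(w=3), 5(w=4)
  2: 5(w=2)
  3: 1(w=3), 5(w=3)
  4: 1(w=3), 5(w=1)
  5: 1(w=4), 2(w=2), 3(w=3), 4(w=1)

Step 2: Apply Dijkstra's algorithm from vertex 1:
  Visit vertex 1 (distance=0)
    Update dist[3] = 3
    Update dist[4] = 3
    Update dist[5] = 4
  Visit vertex 3 (distance=3)

Step 3: Shortest path: 1 -> 3
Total weight: 3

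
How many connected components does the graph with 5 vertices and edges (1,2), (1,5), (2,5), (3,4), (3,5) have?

Step 1: Build adjacency list from edges:
  1: 2, 5
  2: 1, 5
  3: 4, 5
  4: 3
  5: 1, 2, 3

Step 2: Run BFS/DFS from vertex 1:
  Visited: {1, 2, 5, 3, 4}
  Reached 5 of 5 vertices

Step 3: All 5 vertices reached from vertex 1, so the graph is connected.
Number of connected components: 1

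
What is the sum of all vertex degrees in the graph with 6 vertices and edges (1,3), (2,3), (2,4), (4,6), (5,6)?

Step 1: Count edges incident to each vertex:
  deg(1) = 1 (neighbors: 3)
  deg(2) = 2 (neighbors: 3, 4)
  deg(3) = 2 (neighbors: 1, 2)
  deg(4) = 2 (neighbors: 2, 6)
  deg(5) = 1 (neighbors: 6)
  deg(6) = 2 (neighbors: 4, 5)

Step 2: Sum all degrees:
  1 + 2 + 2 + 2 + 1 + 2 = 10

Verification: sum of degrees = 2 * |E| = 2 * 5 = 10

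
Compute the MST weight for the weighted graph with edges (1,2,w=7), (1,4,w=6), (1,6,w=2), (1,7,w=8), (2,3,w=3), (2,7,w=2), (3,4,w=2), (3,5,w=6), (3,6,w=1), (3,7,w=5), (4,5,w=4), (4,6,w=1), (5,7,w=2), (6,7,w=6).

Apply Kruskal's algorithm (sort edges by weight, add if no cycle):

Sorted edges by weight:
  (3,6) w=1
  (4,6) w=1
  (1,6) w=2
  (2,7) w=2
  (3,4) w=2
  (5,7) w=2
  (2,3) w=3
  (4,5) w=4
  (3,7) w=5
  (1,4) w=6
  (3,5) w=6
  (6,7) w=6
  (1,2) w=7
  (1,7) w=8

Add edge (3,6) w=1 -- no cycle. Running total: 1
Add edge (4,6) w=1 -- no cycle. Running total: 2
Add edge (1,6) w=2 -- no cycle. Running total: 4
Add edge (2,7) w=2 -- no cycle. Running total: 6
Skip edge (3,4) w=2 -- would create cycle
Add edge (5,7) w=2 -- no cycle. Running total: 8
Add edge (2,3) w=3 -- no cycle. Running total: 11

MST edges: (3,6,w=1), (4,6,w=1), (1,6,w=2), (2,7,w=2), (5,7,w=2), (2,3,w=3)
Total MST weight: 1 + 1 + 2 + 2 + 2 + 3 = 11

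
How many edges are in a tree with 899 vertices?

A tree on n vertices always has exactly n - 1 edges.
For n = 899: edges = 899 - 1 = 898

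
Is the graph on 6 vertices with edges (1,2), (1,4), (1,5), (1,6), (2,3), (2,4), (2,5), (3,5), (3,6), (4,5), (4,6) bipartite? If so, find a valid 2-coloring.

Step 1: Attempt 2-coloring using BFS:
  Start at vertex 1, assign color 0
  Color vertex 2 with color 1 (neighbor of 1)
  Color vertex 4 with color 1 (neighbor of 1)
  Color vertex 5 with color 1 (neighbor of 1)
  Color vertex 6 with color 1 (neighbor of 1)
  Color vertex 3 with color 0 (neighbor of 2)

Step 2: Conflict found! Vertices 2 and 4 are adjacent but have the same color.
This means the graph contains an odd cycle.

The graph is NOT bipartite.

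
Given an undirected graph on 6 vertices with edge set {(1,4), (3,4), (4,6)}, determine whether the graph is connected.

Step 1: Build adjacency list from edges:
  1: 4
  2: (none)
  3: 4
  4: 1, 3, 6
  5: (none)
  6: 4

Step 2: Run BFS/DFS from vertex 1:
  Visited: {1, 4, 3, 6}
  Reached 4 of 6 vertices

Step 3: Only 4 of 6 vertices reached. Graph is disconnected.
Connected components: {1, 3, 4, 6}, {2}, {5}
Answer: No, the graph is not connected (3 components).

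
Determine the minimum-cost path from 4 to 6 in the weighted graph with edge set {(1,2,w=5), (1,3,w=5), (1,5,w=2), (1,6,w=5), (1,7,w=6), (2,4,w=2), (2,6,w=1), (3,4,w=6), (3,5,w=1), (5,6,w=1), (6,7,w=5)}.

Step 1: Build adjacency list with weights:
  1: 2(w=5), 3(w=5), 5(w=2), 6(w=5), 7(w=6)
  2: 1(w=5), 4(w=2), 6(w=1)
  3: 1(w=5), 4(w=6), 5(w=1)
  4: 2(w=2), 3(w=6)
  5: 1(w=2), 3(w=1), 6(w=1)
  6: 1(w=5), 2(w=1), 5(w=1), 7(w=5)
  7: 1(w=6), 6(w=5)

Step 2: Apply Dijkstra's algorithm from vertex 4:
  Visit vertex 4 (distance=0)
    Update dist[2] = 2
    Update dist[3] = 6
  Visit vertex 2 (distance=2)
    Update dist[1] = 7
    Update dist[6] = 3
  Visit vertex 6 (distance=3)
    Update dist[5] = 4
    Update dist[7] = 8

Step 3: Shortest path: 4 -> 2 -> 6
Total weight: 2 + 1 = 3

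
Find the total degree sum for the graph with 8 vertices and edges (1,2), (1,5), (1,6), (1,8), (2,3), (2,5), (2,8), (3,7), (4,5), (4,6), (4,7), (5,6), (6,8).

Step 1: Count edges incident to each vertex:
  deg(1) = 4 (neighbors: 2, 5, 6, 8)
  deg(2) = 4 (neighbors: 1, 3, 5, 8)
  deg(3) = 2 (neighbors: 2, 7)
  deg(4) = 3 (neighbors: 5, 6, 7)
  deg(5) = 4 (neighbors: 1, 2, 4, 6)
  deg(6) = 4 (neighbors: 1, 4, 5, 8)
  deg(7) = 2 (neighbors: 3, 4)
  deg(8) = 3 (neighbors: 1, 2, 6)

Step 2: Sum all degrees:
  4 + 4 + 2 + 3 + 4 + 4 + 2 + 3 = 26

Verification: sum of degrees = 2 * |E| = 2 * 13 = 26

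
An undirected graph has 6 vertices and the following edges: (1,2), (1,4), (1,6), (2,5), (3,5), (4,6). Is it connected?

Step 1: Build adjacency list from edges:
  1: 2, 4, 6
  2: 1, 5
  3: 5
  4: 1, 6
  5: 2, 3
  6: 1, 4

Step 2: Run BFS/DFS from vertex 1:
  Visited: {1, 2, 4, 6, 5, 3}
  Reached 6 of 6 vertices

Step 3: All 6 vertices reached from vertex 1, so the graph is connected.
Answer: Yes, the graph is connected.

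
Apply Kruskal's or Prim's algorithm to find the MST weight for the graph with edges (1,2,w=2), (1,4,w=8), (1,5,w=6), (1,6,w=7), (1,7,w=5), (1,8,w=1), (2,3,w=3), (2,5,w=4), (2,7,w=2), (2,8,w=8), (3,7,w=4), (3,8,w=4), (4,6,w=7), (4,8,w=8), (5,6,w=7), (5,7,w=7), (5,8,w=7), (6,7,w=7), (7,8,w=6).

Apply Kruskal's algorithm (sort edges by weight, add if no cycle):

Sorted edges by weight:
  (1,8) w=1
  (1,2) w=2
  (2,7) w=2
  (2,3) w=3
  (2,5) w=4
  (3,7) w=4
  (3,8) w=4
  (1,7) w=5
  (1,5) w=6
  (7,8) w=6
  (1,6) w=7
  (4,6) w=7
  (5,8) w=7
  (5,7) w=7
  (5,6) w=7
  (6,7) w=7
  (1,4) w=8
  (2,8) w=8
  (4,8) w=8

Add edge (1,8) w=1 -- no cycle. Running total: 1
Add edge (1,2) w=2 -- no cycle. Running total: 3
Add edge (2,7) w=2 -- no cycle. Running total: 5
Add edge (2,3) w=3 -- no cycle. Running total: 8
Add edge (2,5) w=4 -- no cycle. Running total: 12
Skip edge (3,7) w=4 -- would create cycle
Skip edge (3,8) w=4 -- would create cycle
Skip edge (1,7) w=5 -- would create cycle
Skip edge (1,5) w=6 -- would create cycle
Skip edge (7,8) w=6 -- would create cycle
Add edge (1,6) w=7 -- no cycle. Running total: 19
Add edge (4,6) w=7 -- no cycle. Running total: 26

MST edges: (1,8,w=1), (1,2,w=2), (2,7,w=2), (2,3,w=3), (2,5,w=4), (1,6,w=7), (4,6,w=7)
Total MST weight: 1 + 2 + 2 + 3 + 4 + 7 + 7 = 26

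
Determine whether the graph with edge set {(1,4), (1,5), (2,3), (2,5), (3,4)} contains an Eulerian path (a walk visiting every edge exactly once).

Step 1: Find the degree of each vertex:
  deg(1) = 2
  deg(2) = 2
  deg(3) = 2
  deg(4) = 2
  deg(5) = 2

Step 2: Count vertices with odd degree:
  All vertices have even degree (0 odd-degree vertices)

Step 3: Apply Euler's theorem:
  - Eulerian circuit exists iff graph is connected and all vertices have even degree
  - Eulerian path exists iff graph is connected and has 0 or 2 odd-degree vertices

Graph is connected with 0 odd-degree vertices.
Both Eulerian circuit and Eulerian path exist.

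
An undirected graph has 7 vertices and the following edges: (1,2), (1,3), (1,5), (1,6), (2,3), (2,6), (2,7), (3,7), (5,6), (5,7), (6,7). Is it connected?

Step 1: Build adjacency list from edges:
  1: 2, 3, 5, 6
  2: 1, 3, 6, 7
  3: 1, 2, 7
  4: (none)
  5: 1, 6, 7
  6: 1, 2, 5, 7
  7: 2, 3, 5, 6

Step 2: Run BFS/DFS from vertex 1:
  Visited: {1, 2, 3, 5, 6, 7}
  Reached 6 of 7 vertices

Step 3: Only 6 of 7 vertices reached. Graph is disconnected.
Connected components: {1, 2, 3, 5, 6, 7}, {4}
Answer: No, the graph is not connected (2 components).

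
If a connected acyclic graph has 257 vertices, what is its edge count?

A tree on n vertices always has exactly n - 1 edges.
For n = 257: edges = 257 - 1 = 256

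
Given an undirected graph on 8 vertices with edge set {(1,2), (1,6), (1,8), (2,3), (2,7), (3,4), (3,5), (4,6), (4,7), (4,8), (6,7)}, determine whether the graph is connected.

Step 1: Build adjacency list from edges:
  1: 2, 6, 8
  2: 1, 3, 7
  3: 2, 4, 5
  4: 3, 6, 7, 8
  5: 3
  6: 1, 4, 7
  7: 2, 4, 6
  8: 1, 4

Step 2: Run BFS/DFS from vertex 1:
  Visited: {1, 2, 6, 8, 3, 7, 4, 5}
  Reached 8 of 8 vertices

Step 3: All 8 vertices reached from vertex 1, so the graph is connected.
Answer: Yes, the graph is connected.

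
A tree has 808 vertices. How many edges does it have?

A tree on n vertices always has exactly n - 1 edges.
For n = 808: edges = 808 - 1 = 807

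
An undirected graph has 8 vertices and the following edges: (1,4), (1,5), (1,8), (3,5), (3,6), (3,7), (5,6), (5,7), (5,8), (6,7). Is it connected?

Step 1: Build adjacency list from edges:
  1: 4, 5, 8
  2: (none)
  3: 5, 6, 7
  4: 1
  5: 1, 3, 6, 7, 8
  6: 3, 5, 7
  7: 3, 5, 6
  8: 1, 5

Step 2: Run BFS/DFS from vertex 1:
  Visited: {1, 4, 5, 8, 3, 6, 7}
  Reached 7 of 8 vertices

Step 3: Only 7 of 8 vertices reached. Graph is disconnected.
Connected components: {1, 3, 4, 5, 6, 7, 8}, {2}
Answer: No, the graph is not connected (2 components).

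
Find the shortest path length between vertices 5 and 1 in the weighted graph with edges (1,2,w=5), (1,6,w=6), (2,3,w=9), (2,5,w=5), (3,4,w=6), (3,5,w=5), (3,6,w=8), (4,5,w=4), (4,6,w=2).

Step 1: Build adjacency list with weights:
  1: 2(w=5), 6(w=6)
  2: 1(w=5), 3(w=9), 5(w=5)
  3: 2(w=9), 4(w=6), 5(w=5), 6(w=8)
  4: 3(w=6), 5(w=4), 6(w=2)
  5: 2(w=5), 3(w=5), 4(w=4)
  6: 1(w=6), 3(w=8), 4(w=2)

Step 2: Apply Dijkstra's algorithm from vertex 5:
  Visit vertex 5 (distance=0)
    Update dist[2] = 5
    Update dist[3] = 5
    Update dist[4] = 4
  Visit vertex 4 (distance=4)
    Update dist[6] = 6
  Visit vertex 2 (distance=5)
    Update dist[1] = 10
  Visit vertex 3 (distance=5)
  Visit vertex 6 (distance=6)
  Visit vertex 1 (distance=10)

Step 3: Shortest path: 5 -> 2 -> 1
Total weight: 5 + 5 = 10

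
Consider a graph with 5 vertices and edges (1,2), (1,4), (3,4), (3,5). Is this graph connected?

Step 1: Build adjacency list from edges:
  1: 2, 4
  2: 1
  3: 4, 5
  4: 1, 3
  5: 3

Step 2: Run BFS/DFS from vertex 1:
  Visited: {1, 2, 4, 3, 5}
  Reached 5 of 5 vertices

Step 3: All 5 vertices reached from vertex 1, so the graph is connected.
Answer: Yes, the graph is connected.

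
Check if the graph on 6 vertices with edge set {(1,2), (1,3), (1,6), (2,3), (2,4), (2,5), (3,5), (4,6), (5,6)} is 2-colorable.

Step 1: Attempt 2-coloring using BFS:
  Start at vertex 1, assign color 0
  Color vertex 2 with color 1 (neighbor of 1)
  Color vertex 3 with color 1 (neighbor of 1)
  Color vertex 6 with color 1 (neighbor of 1)

Step 2: Conflict found! Vertices 2 and 3 are adjacent but have the same color.
This means the graph contains an odd cycle.

The graph is NOT bipartite.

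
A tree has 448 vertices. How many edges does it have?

A tree on n vertices always has exactly n - 1 edges.
For n = 448: edges = 448 - 1 = 447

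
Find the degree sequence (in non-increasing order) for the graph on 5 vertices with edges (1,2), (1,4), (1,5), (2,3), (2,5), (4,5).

Step 1: Count edges incident to each vertex:
  deg(1) = 3 (neighbors: 2, 4, 5)
  deg(2) = 3 (neighbors: 1, 3, 5)
  deg(3) = 1 (neighbors: 2)
  deg(4) = 2 (neighbors: 1, 5)
  deg(5) = 3 (neighbors: 1, 2, 4)

Step 2: Sort degrees in non-increasing order:
  Degrees: [3, 3, 1, 2, 3] -> sorted: [3, 3, 3, 2, 1]

Degree sequence: [3, 3, 3, 2, 1]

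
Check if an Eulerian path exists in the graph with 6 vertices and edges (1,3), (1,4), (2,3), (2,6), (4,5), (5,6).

Step 1: Find the degree of each vertex:
  deg(1) = 2
  deg(2) = 2
  deg(3) = 2
  deg(4) = 2
  deg(5) = 2
  deg(6) = 2

Step 2: Count vertices with odd degree:
  All vertices have even degree (0 odd-degree vertices)

Step 3: Apply Euler's theorem:
  - Eulerian circuit exists iff graph is connected and all vertices have even degree
  - Eulerian path exists iff graph is connected and has 0 or 2 odd-degree vertices

Graph is connected with 0 odd-degree vertices.
Both Eulerian circuit and Eulerian path exist.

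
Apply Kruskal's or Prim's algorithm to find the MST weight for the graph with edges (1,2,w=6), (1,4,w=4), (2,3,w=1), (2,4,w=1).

Apply Kruskal's algorithm (sort edges by weight, add if no cycle):

Sorted edges by weight:
  (2,3) w=1
  (2,4) w=1
  (1,4) w=4
  (1,2) w=6

Add edge (2,3) w=1 -- no cycle. Running total: 1
Add edge (2,4) w=1 -- no cycle. Running total: 2
Add edge (1,4) w=4 -- no cycle. Running total: 6

MST edges: (2,3,w=1), (2,4,w=1), (1,4,w=4)
Total MST weight: 1 + 1 + 4 = 6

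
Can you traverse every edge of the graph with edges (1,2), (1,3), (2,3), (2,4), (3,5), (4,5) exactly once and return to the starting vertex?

Step 1: Find the degree of each vertex:
  deg(1) = 2
  deg(2) = 3
  deg(3) = 3
  deg(4) = 2
  deg(5) = 2

Step 2: Count vertices with odd degree:
  Odd-degree vertices: 2, 3 (2 total)

Step 3: Apply Euler's theorem:
  - Eulerian circuit exists iff graph is connected and all vertices have even degree
  - Eulerian path exists iff graph is connected and has 0 or 2 odd-degree vertices

Graph is connected with exactly 2 odd-degree vertices (2, 3).
Eulerian path exists (starting and ending at the odd-degree vertices), but no Eulerian circuit.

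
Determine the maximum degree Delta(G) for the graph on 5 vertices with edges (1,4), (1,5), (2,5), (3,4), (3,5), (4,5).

Step 1: Count edges incident to each vertex:
  deg(1) = 2 (neighbors: 4, 5)
  deg(2) = 1 (neighbors: 5)
  deg(3) = 2 (neighbors: 4, 5)
  deg(4) = 3 (neighbors: 1, 3, 5)
  deg(5) = 4 (neighbors: 1, 2, 3, 4)

Step 2: Find maximum:
  max(2, 1, 2, 3, 4) = 4 (vertex 5)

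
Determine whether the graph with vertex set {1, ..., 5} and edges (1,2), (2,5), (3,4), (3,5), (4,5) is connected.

Step 1: Build adjacency list from edges:
  1: 2
  2: 1, 5
  3: 4, 5
  4: 3, 5
  5: 2, 3, 4

Step 2: Run BFS/DFS from vertex 1:
  Visited: {1, 2, 5, 3, 4}
  Reached 5 of 5 vertices

Step 3: All 5 vertices reached from vertex 1, so the graph is connected.
Answer: Yes, the graph is connected.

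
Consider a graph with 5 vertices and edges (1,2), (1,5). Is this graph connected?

Step 1: Build adjacency list from edges:
  1: 2, 5
  2: 1
  3: (none)
  4: (none)
  5: 1

Step 2: Run BFS/DFS from vertex 1:
  Visited: {1, 2, 5}
  Reached 3 of 5 vertices

Step 3: Only 3 of 5 vertices reached. Graph is disconnected.
Connected components: {1, 2, 5}, {3}, {4}
Answer: No, the graph is not connected (3 components).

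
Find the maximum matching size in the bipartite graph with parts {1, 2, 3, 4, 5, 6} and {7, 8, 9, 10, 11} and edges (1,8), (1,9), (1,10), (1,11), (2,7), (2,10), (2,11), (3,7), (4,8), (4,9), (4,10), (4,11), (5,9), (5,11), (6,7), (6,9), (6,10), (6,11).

Step 1: List the neighbors of each left vertex:
  1: 8, 9, 10, 11
  2: 7, 10, 11
  3: 7
  4: 8, 9, 10, 11
  5: 9, 11
  6: 7, 9, 10, 11

Step 2: Greedily match left vertices, then look for augmenting paths:
  Match 1 -- 8
  Match 2 -- 7
  Match 4 -- 9
  Match 5 -- 11
  Match 6 -- 10
  No augmenting path remains.

Step 3: Verify this is maximum:
  Matching size 5 = min(|L|, |R|) = min(6, 5), which is an upper bound, so this matching is maximum.

Maximum matching: {(1,8), (2,7), (4,9), (5,11), (6,10)}
Size: 5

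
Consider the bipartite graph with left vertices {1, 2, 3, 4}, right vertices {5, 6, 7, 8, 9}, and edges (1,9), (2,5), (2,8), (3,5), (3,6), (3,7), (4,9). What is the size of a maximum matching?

Step 1: List the neighbors of each left vertex:
  1: 9
  2: 5, 8
  3: 5, 6, 7
  4: 9

Step 2: Greedily match left vertices, then look for augmenting paths:
  Match 1 -- 9
  Match 2 -- 5
  Match 3 -- 6
  No augmenting path remains.

Step 3: Verify this is maximum:
  Matching has size 3. The vertex set {2, 3, 9} covers every edge and has size 3; any matching has at most one edge per cover vertex, so 3 is maximum (König's theorem).

Maximum matching: {(1,9), (2,5), (3,6)}
Size: 3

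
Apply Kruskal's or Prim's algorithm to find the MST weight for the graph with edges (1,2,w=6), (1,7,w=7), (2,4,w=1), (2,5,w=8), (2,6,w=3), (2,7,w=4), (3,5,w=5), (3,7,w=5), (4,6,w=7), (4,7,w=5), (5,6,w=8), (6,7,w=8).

Apply Kruskal's algorithm (sort edges by weight, add if no cycle):

Sorted edges by weight:
  (2,4) w=1
  (2,6) w=3
  (2,7) w=4
  (3,7) w=5
  (3,5) w=5
  (4,7) w=5
  (1,2) w=6
  (1,7) w=7
  (4,6) w=7
  (2,5) w=8
  (5,6) w=8
  (6,7) w=8

Add edge (2,4) w=1 -- no cycle. Running total: 1
Add edge (2,6) w=3 -- no cycle. Running total: 4
Add edge (2,7) w=4 -- no cycle. Running total: 8
Add edge (3,7) w=5 -- no cycle. Running total: 13
Add edge (3,5) w=5 -- no cycle. Running total: 18
Skip edge (4,7) w=5 -- would create cycle
Add edge (1,2) w=6 -- no cycle. Running total: 24

MST edges: (2,4,w=1), (2,6,w=3), (2,7,w=4), (3,7,w=5), (3,5,w=5), (1,2,w=6)
Total MST weight: 1 + 3 + 4 + 5 + 5 + 6 = 24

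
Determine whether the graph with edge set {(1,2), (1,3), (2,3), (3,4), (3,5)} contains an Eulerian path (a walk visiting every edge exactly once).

Step 1: Find the degree of each vertex:
  deg(1) = 2
  deg(2) = 2
  deg(3) = 4
  deg(4) = 1
  deg(5) = 1

Step 2: Count vertices with odd degree:
  Odd-degree vertices: 4, 5 (2 total)

Step 3: Apply Euler's theorem:
  - Eulerian circuit exists iff graph is connected and all vertices have even degree
  - Eulerian path exists iff graph is connected and has 0 or 2 odd-degree vertices

Graph is connected with exactly 2 odd-degree vertices (4, 5).
Eulerian path exists (starting and ending at the odd-degree vertices), but no Eulerian circuit.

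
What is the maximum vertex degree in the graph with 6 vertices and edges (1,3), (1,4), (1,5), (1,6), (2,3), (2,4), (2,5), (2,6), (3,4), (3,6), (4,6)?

Step 1: Count edges incident to each vertex:
  deg(1) = 4 (neighbors: 3, 4, 5, 6)
  deg(2) = 4 (neighbors: 3, 4, 5, 6)
  deg(3) = 4 (neighbors: 1, 2, 4, 6)
  deg(4) = 4 (neighbors: 1, 2, 3, 6)
  deg(5) = 2 (neighbors: 1, 2)
  deg(6) = 4 (neighbors: 1, 2, 3, 4)

Step 2: Find maximum:
  max(4, 4, 4, 4, 2, 4) = 4 (vertex 1)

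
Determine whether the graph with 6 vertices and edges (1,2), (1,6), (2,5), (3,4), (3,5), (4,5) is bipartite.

Step 1: Attempt 2-coloring using BFS:
  Start at vertex 1, assign color 0
  Color vertex 2 with color 1 (neighbor of 1)
  Color vertex 6 with color 1 (neighbor of 1)
  Color vertex 5 with color 0 (neighbor of 2)
  Color vertex 3 with color 1 (neighbor of 5)
  Color vertex 4 with color 1 (neighbor of 5)

Step 2: Conflict found! Vertices 3 and 4 are adjacent but have the same color.
This means the graph contains an odd cycle.

The graph is NOT bipartite.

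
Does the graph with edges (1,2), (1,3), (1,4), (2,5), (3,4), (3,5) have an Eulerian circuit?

Step 1: Find the degree of each vertex:
  deg(1) = 3
  deg(2) = 2
  deg(3) = 3
  deg(4) = 2
  deg(5) = 2

Step 2: Count vertices with odd degree:
  Odd-degree vertices: 1, 3 (2 total)

Step 3: Apply Euler's theorem:
  - Eulerian circuit exists iff graph is connected and all vertices have even degree
  - Eulerian path exists iff graph is connected and has 0 or 2 odd-degree vertices

Graph is connected with exactly 2 odd-degree vertices (1, 3).
Eulerian path exists (starting and ending at the odd-degree vertices), but no Eulerian circuit.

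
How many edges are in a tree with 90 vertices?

A tree on n vertices always has exactly n - 1 edges.
For n = 90: edges = 90 - 1 = 89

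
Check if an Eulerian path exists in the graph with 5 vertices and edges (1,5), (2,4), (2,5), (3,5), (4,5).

Step 1: Find the degree of each vertex:
  deg(1) = 1
  deg(2) = 2
  deg(3) = 1
  deg(4) = 2
  deg(5) = 4

Step 2: Count vertices with odd degree:
  Odd-degree vertices: 1, 3 (2 total)

Step 3: Apply Euler's theorem:
  - Eulerian circuit exists iff graph is connected and all vertices have even degree
  - Eulerian path exists iff graph is connected and has 0 or 2 odd-degree vertices

Graph is connected with exactly 2 odd-degree vertices (1, 3).
Eulerian path exists (starting and ending at the odd-degree vertices), but no Eulerian circuit.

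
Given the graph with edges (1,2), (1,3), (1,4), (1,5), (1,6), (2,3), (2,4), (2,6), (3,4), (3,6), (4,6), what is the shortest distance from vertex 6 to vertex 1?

Step 1: Build adjacency list:
  1: 2, 3, 4, 5, 6
  2: 1, 3, 4, 6
  3: 1, 2, 4, 6
  4: 1, 2, 3, 6
  5: 1
  6: 1, 2, 3, 4

Step 2: BFS from vertex 6 to find shortest path to 1:
  vertex 1 reached at distance 1

Step 3: Shortest path: 6 -> 1
Path length: 1 edge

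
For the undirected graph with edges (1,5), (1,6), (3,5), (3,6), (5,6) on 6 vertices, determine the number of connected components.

Step 1: Build adjacency list from edges:
  1: 5, 6
  2: (none)
  3: 5, 6
  4: (none)
  5: 1, 3, 6
  6: 1, 3, 5

Step 2: Run BFS/DFS from vertex 1:
  Visited: {1, 5, 6, 3}
  Reached 4 of 6 vertices

Step 3: Only 4 of 6 vertices reached. Graph is disconnected.
Connected components: {1, 3, 5, 6}, {2}, {4}
Number of connected components: 3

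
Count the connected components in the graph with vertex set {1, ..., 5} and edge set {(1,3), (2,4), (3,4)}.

Step 1: Build adjacency list from edges:
  1: 3
  2: 4
  3: 1, 4
  4: 2, 3
  5: (none)

Step 2: Run BFS/DFS from vertex 1:
  Visited: {1, 3, 4, 2}
  Reached 4 of 5 vertices

Step 3: Only 4 of 5 vertices reached. Graph is disconnected.
Connected components: {1, 2, 3, 4}, {5}
Number of connected components: 2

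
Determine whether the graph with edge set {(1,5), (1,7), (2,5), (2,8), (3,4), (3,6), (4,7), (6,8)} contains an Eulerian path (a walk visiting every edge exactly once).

Step 1: Find the degree of each vertex:
  deg(1) = 2
  deg(2) = 2
  deg(3) = 2
  deg(4) = 2
  deg(5) = 2
  deg(6) = 2
  deg(7) = 2
  deg(8) = 2

Step 2: Count vertices with odd degree:
  All vertices have even degree (0 odd-degree vertices)

Step 3: Apply Euler's theorem:
  - Eulerian circuit exists iff graph is connected and all vertices have even degree
  - Eulerian path exists iff graph is connected and has 0 or 2 odd-degree vertices

Graph is connected with 0 odd-degree vertices.
Both Eulerian circuit and Eulerian path exist.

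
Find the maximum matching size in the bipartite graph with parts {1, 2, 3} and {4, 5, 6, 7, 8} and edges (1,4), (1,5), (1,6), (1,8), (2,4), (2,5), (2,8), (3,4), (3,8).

Step 1: List the neighbors of each left vertex:
  1: 4, 5, 6, 8
  2: 4, 5, 8
  3: 4, 8

Step 2: Greedily match left vertices, then look for augmenting paths:
  Match 1 -- 4
  Match 2 -- 5
  Match 3 -- 8
  No augmenting path remains.

Step 3: Verify this is maximum:
  Matching size 3 = min(|L|, |R|) = min(3, 5), which is an upper bound, so this matching is maximum.

Maximum matching: {(1,4), (2,5), (3,8)}
Size: 3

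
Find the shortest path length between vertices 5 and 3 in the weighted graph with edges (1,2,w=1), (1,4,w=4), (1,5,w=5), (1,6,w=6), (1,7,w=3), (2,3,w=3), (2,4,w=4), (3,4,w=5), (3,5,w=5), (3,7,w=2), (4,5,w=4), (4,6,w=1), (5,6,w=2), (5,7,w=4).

Step 1: Build adjacency list with weights:
  1: 2(w=1), 4(w=4), 5(w=5), 6(w=6), 7(w=3)
  2: 1(w=1), 3(w=3), 4(w=4)
  3: 2(w=3), 4(w=5), 5(w=5), 7(w=2)
  4: 1(w=4), 2(w=4), 3(w=5), 5(w=4), 6(w=1)
  5: 1(w=5), 3(w=5), 4(w=4), 6(w=2), 7(w=4)
  6: 1(w=6), 4(w=1), 5(w=2)
  7: 1(w=3), 3(w=2), 5(w=4)

Step 2: Apply Dijkstra's algorithm from vertex 5:
  Visit vertex 5 (distance=0)
    Update dist[1] = 5
    Update dist[3] = 5
    Update dist[4] = 4
    Update dist[6] = 2
    Update dist[7] = 4
  Visit vertex 6 (distance=2)
    Update dist[4] = 3
  Visit vertex 4 (distance=3)
    Update dist[2] = 7
  Visit vertex 7 (distance=4)
  Visit vertex 1 (distance=5)
    Update dist[2] = 6
  Visit vertex 3 (distance=5)

Step 3: Shortest path: 5 -> 3
Total weight: 5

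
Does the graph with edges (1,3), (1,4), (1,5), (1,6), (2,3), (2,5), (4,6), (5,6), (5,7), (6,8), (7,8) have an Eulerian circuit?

Step 1: Find the degree of each vertex:
  deg(1) = 4
  deg(2) = 2
  deg(3) = 2
  deg(4) = 2
  deg(5) = 4
  deg(6) = 4
  deg(7) = 2
  deg(8) = 2

Step 2: Count vertices with odd degree:
  All vertices have even degree (0 odd-degree vertices)

Step 3: Apply Euler's theorem:
  - Eulerian circuit exists iff graph is connected and all vertices have even degree
  - Eulerian path exists iff graph is connected and has 0 or 2 odd-degree vertices

Graph is connected with 0 odd-degree vertices.
Both Eulerian circuit and Eulerian path exist.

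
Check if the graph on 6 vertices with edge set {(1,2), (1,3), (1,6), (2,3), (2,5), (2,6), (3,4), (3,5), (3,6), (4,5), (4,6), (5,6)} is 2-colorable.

Step 1: Attempt 2-coloring using BFS:
  Start at vertex 1, assign color 0
  Color vertex 2 with color 1 (neighbor of 1)
  Color vertex 3 with color 1 (neighbor of 1)
  Color vertex 6 with color 1 (neighbor of 1)

Step 2: Conflict found! Vertices 2 and 3 are adjacent but have the same color.
This means the graph contains an odd cycle.

The graph is NOT bipartite.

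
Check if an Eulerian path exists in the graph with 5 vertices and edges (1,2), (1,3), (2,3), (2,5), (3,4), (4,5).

Step 1: Find the degree of each vertex:
  deg(1) = 2
  deg(2) = 3
  deg(3) = 3
  deg(4) = 2
  deg(5) = 2

Step 2: Count vertices with odd degree:
  Odd-degree vertices: 2, 3 (2 total)

Step 3: Apply Euler's theorem:
  - Eulerian circuit exists iff graph is connected and all vertices have even degree
  - Eulerian path exists iff graph is connected and has 0 or 2 odd-degree vertices

Graph is connected with exactly 2 odd-degree vertices (2, 3).
Eulerian path exists (starting and ending at the odd-degree vertices), but no Eulerian circuit.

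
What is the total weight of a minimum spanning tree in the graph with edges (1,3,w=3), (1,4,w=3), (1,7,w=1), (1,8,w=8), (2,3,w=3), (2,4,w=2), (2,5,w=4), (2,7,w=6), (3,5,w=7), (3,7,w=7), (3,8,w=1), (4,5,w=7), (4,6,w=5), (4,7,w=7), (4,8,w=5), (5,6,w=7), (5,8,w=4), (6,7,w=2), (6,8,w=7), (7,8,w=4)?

Apply Kruskal's algorithm (sort edges by weight, add if no cycle):

Sorted edges by weight:
  (1,7) w=1
  (3,8) w=1
  (2,4) w=2
  (6,7) w=2
  (1,3) w=3
  (1,4) w=3
  (2,3) w=3
  (2,5) w=4
  (5,8) w=4
  (7,8) w=4
  (4,8) w=5
  (4,6) w=5
  (2,7) w=6
  (3,5) w=7
  (3,7) w=7
  (4,5) w=7
  (4,7) w=7
  (5,6) w=7
  (6,8) w=7
  (1,8) w=8

Add edge (1,7) w=1 -- no cycle. Running total: 1
Add edge (3,8) w=1 -- no cycle. Running total: 2
Add edge (2,4) w=2 -- no cycle. Running total: 4
Add edge (6,7) w=2 -- no cycle. Running total: 6
Add edge (1,3) w=3 -- no cycle. Running total: 9
Add edge (1,4) w=3 -- no cycle. Running total: 12
Skip edge (2,3) w=3 -- would create cycle
Add edge (2,5) w=4 -- no cycle. Running total: 16

MST edges: (1,7,w=1), (3,8,w=1), (2,4,w=2), (6,7,w=2), (1,3,w=3), (1,4,w=3), (2,5,w=4)
Total MST weight: 1 + 1 + 2 + 2 + 3 + 3 + 4 = 16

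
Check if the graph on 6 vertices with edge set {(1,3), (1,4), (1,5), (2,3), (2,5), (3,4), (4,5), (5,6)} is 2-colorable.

Step 1: Attempt 2-coloring using BFS:
  Start at vertex 1, assign color 0
  Color vertex 3 with color 1 (neighbor of 1)
  Color vertex 4 with color 1 (neighbor of 1)
  Color vertex 5 with color 1 (neighbor of 1)
  Color vertex 2 with color 0 (neighbor of 3)

Step 2: Conflict found! Vertices 3 and 4 are adjacent but have the same color.
This means the graph contains an odd cycle.

The graph is NOT bipartite.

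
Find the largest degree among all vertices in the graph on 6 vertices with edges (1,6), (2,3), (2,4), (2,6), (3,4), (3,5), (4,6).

Step 1: Count edges incident to each vertex:
  deg(1) = 1 (neighbors: 6)
  deg(2) = 3 (neighbors: 3, 4, 6)
  deg(3) = 3 (neighbors: 2, 4, 5)
  deg(4) = 3 (neighbors: 2, 3, 6)
  deg(5) = 1 (neighbors: 3)
  deg(6) = 3 (neighbors: 1, 2, 4)

Step 2: Find maximum:
  max(1, 3, 3, 3, 1, 3) = 3 (vertex 2)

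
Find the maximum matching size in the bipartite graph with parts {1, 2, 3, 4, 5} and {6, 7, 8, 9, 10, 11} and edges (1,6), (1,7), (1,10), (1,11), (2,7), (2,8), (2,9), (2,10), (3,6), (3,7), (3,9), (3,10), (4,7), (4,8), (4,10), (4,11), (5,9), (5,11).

Step 1: List the neighbors of each left vertex:
  1: 6, 7, 10, 11
  2: 7, 8, 9, 10
  3: 6, 7, 9, 10
  4: 7, 8, 10, 11
  5: 9, 11

Step 2: Greedily match left vertices, then look for augmenting paths:
  Match 1 -- 6
  Match 2 -- 7
  Match 3 -- 9
  Match 4 -- 8
  Match 5 -- 11
  No augmenting path remains.

Step 3: Verify this is maximum:
  Matching size 5 = min(|L|, |R|) = min(5, 6), which is an upper bound, so this matching is maximum.

Maximum matching: {(1,6), (2,7), (3,9), (4,8), (5,11)}
Size: 5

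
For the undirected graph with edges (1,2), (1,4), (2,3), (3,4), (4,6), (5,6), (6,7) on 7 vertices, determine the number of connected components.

Step 1: Build adjacency list from edges:
  1: 2, 4
  2: 1, 3
  3: 2, 4
  4: 1, 3, 6
  5: 6
  6: 4, 5, 7
  7: 6

Step 2: Run BFS/DFS from vertex 1:
  Visited: {1, 2, 4, 3, 6, 5, 7}
  Reached 7 of 7 vertices

Step 3: All 7 vertices reached from vertex 1, so the graph is connected.
Number of connected components: 1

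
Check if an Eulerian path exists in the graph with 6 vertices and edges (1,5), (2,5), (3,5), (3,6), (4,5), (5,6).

Step 1: Find the degree of each vertex:
  deg(1) = 1
  deg(2) = 1
  deg(3) = 2
  deg(4) = 1
  deg(5) = 5
  deg(6) = 2

Step 2: Count vertices with odd degree:
  Odd-degree vertices: 1, 2, 4, 5 (4 total)

Step 3: Apply Euler's theorem:
  - Eulerian circuit exists iff graph is connected and all vertices have even degree
  - Eulerian path exists iff graph is connected and has 0 or 2 odd-degree vertices

Graph has 4 odd-degree vertices (need 0 or 2).
Neither Eulerian path nor Eulerian circuit exists.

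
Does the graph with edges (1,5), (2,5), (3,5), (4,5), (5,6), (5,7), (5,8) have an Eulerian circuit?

Step 1: Find the degree of each vertex:
  deg(1) = 1
  deg(2) = 1
  deg(3) = 1
  deg(4) = 1
  deg(5) = 7
  deg(6) = 1
  deg(7) = 1
  deg(8) = 1

Step 2: Count vertices with odd degree:
  Odd-degree vertices: 1, 2, 3, 4, 5, 6, 7, 8 (8 total)

Step 3: Apply Euler's theorem:
  - Eulerian circuit exists iff graph is connected and all vertices have even degree
  - Eulerian path exists iff graph is connected and has 0 or 2 odd-degree vertices

Graph has 8 odd-degree vertices (need 0 or 2).
Neither Eulerian path nor Eulerian circuit exists.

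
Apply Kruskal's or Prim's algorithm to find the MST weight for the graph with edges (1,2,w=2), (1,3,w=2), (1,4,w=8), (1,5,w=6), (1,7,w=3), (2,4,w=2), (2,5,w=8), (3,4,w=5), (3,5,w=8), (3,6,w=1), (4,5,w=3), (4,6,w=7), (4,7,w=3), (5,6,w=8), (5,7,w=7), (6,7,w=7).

Apply Kruskal's algorithm (sort edges by weight, add if no cycle):

Sorted edges by weight:
  (3,6) w=1
  (1,2) w=2
  (1,3) w=2
  (2,4) w=2
  (1,7) w=3
  (4,5) w=3
  (4,7) w=3
  (3,4) w=5
  (1,5) w=6
  (4,6) w=7
  (5,7) w=7
  (6,7) w=7
  (1,4) w=8
  (2,5) w=8
  (3,5) w=8
  (5,6) w=8

Add edge (3,6) w=1 -- no cycle. Running total: 1
Add edge (1,2) w=2 -- no cycle. Running total: 3
Add edge (1,3) w=2 -- no cycle. Running total: 5
Add edge (2,4) w=2 -- no cycle. Running total: 7
Add edge (1,7) w=3 -- no cycle. Running total: 10
Add edge (4,5) w=3 -- no cycle. Running total: 13

MST edges: (3,6,w=1), (1,2,w=2), (1,3,w=2), (2,4,w=2), (1,7,w=3), (4,5,w=3)
Total MST weight: 1 + 2 + 2 + 2 + 3 + 3 = 13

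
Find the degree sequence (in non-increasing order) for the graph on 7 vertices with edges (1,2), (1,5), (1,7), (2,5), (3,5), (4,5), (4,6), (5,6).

Step 1: Count edges incident to each vertex:
  deg(1) = 3 (neighbors: 2, 5, 7)
  deg(2) = 2 (neighbors: 1, 5)
  deg(3) = 1 (neighbors: 5)
  deg(4) = 2 (neighbors: 5, 6)
  deg(5) = 5 (neighbors: 1, 2, 3, 4, 6)
  deg(6) = 2 (neighbors: 4, 5)
  deg(7) = 1 (neighbors: 1)

Step 2: Sort degrees in non-increasing order:
  Degrees: [3, 2, 1, 2, 5, 2, 1] -> sorted: [5, 3, 2, 2, 2, 1, 1]

Degree sequence: [5, 3, 2, 2, 2, 1, 1]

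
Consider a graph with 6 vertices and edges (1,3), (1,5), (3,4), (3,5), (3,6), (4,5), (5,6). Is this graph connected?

Step 1: Build adjacency list from edges:
  1: 3, 5
  2: (none)
  3: 1, 4, 5, 6
  4: 3, 5
  5: 1, 3, 4, 6
  6: 3, 5

Step 2: Run BFS/DFS from vertex 1:
  Visited: {1, 3, 5, 4, 6}
  Reached 5 of 6 vertices

Step 3: Only 5 of 6 vertices reached. Graph is disconnected.
Connected components: {1, 3, 4, 5, 6}, {2}
Answer: No, the graph is not connected (2 components).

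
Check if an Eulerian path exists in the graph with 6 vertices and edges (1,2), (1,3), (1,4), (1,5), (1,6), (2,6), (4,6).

Step 1: Find the degree of each vertex:
  deg(1) = 5
  deg(2) = 2
  deg(3) = 1
  deg(4) = 2
  deg(5) = 1
  deg(6) = 3

Step 2: Count vertices with odd degree:
  Odd-degree vertices: 1, 3, 5, 6 (4 total)

Step 3: Apply Euler's theorem:
  - Eulerian circuit exists iff graph is connected and all vertices have even degree
  - Eulerian path exists iff graph is connected and has 0 or 2 odd-degree vertices

Graph has 4 odd-degree vertices (need 0 or 2).
Neither Eulerian path nor Eulerian circuit exists.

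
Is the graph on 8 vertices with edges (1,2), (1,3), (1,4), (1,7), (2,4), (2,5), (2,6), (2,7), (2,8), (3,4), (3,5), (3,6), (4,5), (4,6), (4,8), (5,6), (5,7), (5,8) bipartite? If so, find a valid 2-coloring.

Step 1: Attempt 2-coloring using BFS:
  Start at vertex 1, assign color 0
  Color vertex 2 with color 1 (neighbor of 1)
  Color vertex 3 with color 1 (neighbor of 1)
  Color vertex 4 with color 1 (neighbor of 1)
  Color vertex 7 with color 1 (neighbor of 1)

Step 2: Conflict found! Vertices 2 and 4 are adjacent but have the same color.
This means the graph contains an odd cycle.

The graph is NOT bipartite.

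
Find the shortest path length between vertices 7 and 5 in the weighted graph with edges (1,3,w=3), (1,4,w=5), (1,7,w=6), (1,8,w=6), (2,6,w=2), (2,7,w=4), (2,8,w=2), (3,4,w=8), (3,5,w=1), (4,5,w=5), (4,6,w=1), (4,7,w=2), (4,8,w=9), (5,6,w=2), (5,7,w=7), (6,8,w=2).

Step 1: Build adjacency list with weights:
  1: 3(w=3), 4(w=5), 7(w=6), 8(w=6)
  2: 6(w=2), 7(w=4), 8(w=2)
  3: 1(w=3), 4(w=8), 5(w=1)
  4: 1(w=5), 3(w=8), 5(w=5), 6(w=1), 7(w=2), 8(w=9)
  5: 3(w=1), 4(w=5), 6(w=2), 7(w=7)
  6: 2(w=2), 4(w=1), 5(w=2), 8(w=2)
  7: 1(w=6), 2(w=4), 4(w=2), 5(w=7)
  8: 1(w=6), 2(w=2), 4(w=9), 6(w=2)

Step 2: Apply Dijkstra's algorithm from vertex 7:
  Visit vertex 7 (distance=0)
    Update dist[1] = 6
    Update dist[2] = 4
    Update dist[4] = 2
    Update dist[5] = 7
  Visit vertex 4 (distance=2)
    Update dist[3] = 10
    Update dist[6] = 3
    Update dist[8] = 11
  Visit vertex 6 (distance=3)
    Update dist[5] = 5
    Update dist[8] = 5
  Visit vertex 2 (distance=4)
  Visit vertex 5 (distance=5)
    Update dist[3] = 6

Step 3: Shortest path: 7 -> 4 -> 6 -> 5
Total weight: 2 + 1 + 2 = 5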